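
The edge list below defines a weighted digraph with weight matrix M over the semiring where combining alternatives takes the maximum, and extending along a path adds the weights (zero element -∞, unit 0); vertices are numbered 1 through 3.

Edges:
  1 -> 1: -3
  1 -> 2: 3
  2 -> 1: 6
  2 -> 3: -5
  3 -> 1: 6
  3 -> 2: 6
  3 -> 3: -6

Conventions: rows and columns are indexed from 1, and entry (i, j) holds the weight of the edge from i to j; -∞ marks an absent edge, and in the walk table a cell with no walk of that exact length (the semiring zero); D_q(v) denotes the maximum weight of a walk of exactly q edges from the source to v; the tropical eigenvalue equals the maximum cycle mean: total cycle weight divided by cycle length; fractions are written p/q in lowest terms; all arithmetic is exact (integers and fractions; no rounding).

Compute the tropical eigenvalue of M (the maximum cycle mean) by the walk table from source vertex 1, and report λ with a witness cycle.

q=0: [0, -∞, -∞]
q=1: [-3, 3, -∞]
q=2: [9, 0, -2]
q=3: [6, 12, -5]
Optimal cycle mean attained by: cycle 1->2->1, total 3 + 6, length 2.
Answer: λ = 9/2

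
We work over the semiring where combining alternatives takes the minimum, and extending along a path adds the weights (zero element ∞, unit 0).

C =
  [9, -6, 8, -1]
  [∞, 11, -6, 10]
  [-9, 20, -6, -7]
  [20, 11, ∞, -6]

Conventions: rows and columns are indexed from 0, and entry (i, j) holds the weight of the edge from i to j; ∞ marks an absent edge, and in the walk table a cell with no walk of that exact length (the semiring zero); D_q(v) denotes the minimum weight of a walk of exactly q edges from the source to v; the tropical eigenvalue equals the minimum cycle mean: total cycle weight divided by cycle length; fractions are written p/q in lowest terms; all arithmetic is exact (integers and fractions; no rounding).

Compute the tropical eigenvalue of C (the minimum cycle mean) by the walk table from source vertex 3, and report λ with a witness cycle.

q=0: [∞, ∞, ∞, 0]
q=1: [20, 11, ∞, -6]
q=2: [14, 5, 5, -12]
q=3: [-4, -1, -1, -18]
q=4: [-10, -10, -7, -24]
Optimal cycle mean attained by: cycle 0->1->2->0, total (-6) + (-6) + (-9), length 3.
Answer: λ = -7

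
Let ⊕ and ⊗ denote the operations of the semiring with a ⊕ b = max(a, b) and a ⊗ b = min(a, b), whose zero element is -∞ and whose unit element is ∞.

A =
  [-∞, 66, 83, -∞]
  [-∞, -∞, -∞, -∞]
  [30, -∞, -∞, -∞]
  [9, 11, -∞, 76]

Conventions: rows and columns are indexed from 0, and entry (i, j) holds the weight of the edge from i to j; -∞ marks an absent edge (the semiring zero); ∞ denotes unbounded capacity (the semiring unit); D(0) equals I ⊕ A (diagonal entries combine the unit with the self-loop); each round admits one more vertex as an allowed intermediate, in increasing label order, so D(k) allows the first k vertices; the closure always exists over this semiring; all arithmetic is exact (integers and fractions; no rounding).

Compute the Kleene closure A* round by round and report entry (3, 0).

D(0):
  [∞, 66, 83, -∞]
  [-∞, ∞, -∞, -∞]
  [30, -∞, ∞, -∞]
  [9, 11, -∞, ∞]
D(1):
  [∞, 66, 83, -∞]
  [-∞, ∞, -∞, -∞]
  [30, 30, ∞, -∞]
  [9, 11, 9, ∞]
D(2):
  [∞, 66, 83, -∞]
  [-∞, ∞, -∞, -∞]
  [30, 30, ∞, -∞]
  [9, 11, 9, ∞]
D(3):
  [∞, 66, 83, -∞]
  [-∞, ∞, -∞, -∞]
  [30, 30, ∞, -∞]
  [9, 11, 9, ∞]
D(4):
  [∞, 66, 83, -∞]
  [-∞, ∞, -∞, -∞]
  [30, 30, ∞, -∞]
  [9, 11, 9, ∞]
Answer: A*[3][0] = 9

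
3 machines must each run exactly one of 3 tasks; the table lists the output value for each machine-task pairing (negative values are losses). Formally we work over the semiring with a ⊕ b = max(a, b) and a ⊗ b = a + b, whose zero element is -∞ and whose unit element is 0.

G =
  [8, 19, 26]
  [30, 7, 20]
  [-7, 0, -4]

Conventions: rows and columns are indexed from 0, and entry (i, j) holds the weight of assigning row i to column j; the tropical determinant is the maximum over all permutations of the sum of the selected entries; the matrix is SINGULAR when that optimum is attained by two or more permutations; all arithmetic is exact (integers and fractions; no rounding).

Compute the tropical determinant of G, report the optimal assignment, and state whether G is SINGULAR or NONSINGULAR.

σ = (0, 1, 2): 8 + 7 + (-4) = 11
σ = (0, 2, 1): 8 + 20 + 0 = 28
σ = (1, 0, 2): 19 + 30 + (-4) = 45
σ = (1, 2, 0): 19 + 20 + (-7) = 32
σ = (2, 0, 1): 26 + 30 + 0 = 56
σ = (2, 1, 0): 26 + 7 + (-7) = 26
Optimal value attained by: σ = (2, 0, 1).
Answer: det⊕(G) = 56; verdict: NONSINGULAR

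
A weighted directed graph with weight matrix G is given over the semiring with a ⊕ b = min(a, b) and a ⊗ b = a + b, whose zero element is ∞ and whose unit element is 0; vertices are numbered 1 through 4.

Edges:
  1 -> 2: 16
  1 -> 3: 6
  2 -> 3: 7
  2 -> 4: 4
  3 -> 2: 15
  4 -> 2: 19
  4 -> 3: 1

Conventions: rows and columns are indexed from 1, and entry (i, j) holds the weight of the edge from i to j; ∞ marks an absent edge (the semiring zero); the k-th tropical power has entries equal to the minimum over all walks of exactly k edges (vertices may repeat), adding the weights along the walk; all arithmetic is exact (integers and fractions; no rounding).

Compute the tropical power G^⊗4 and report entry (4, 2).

G^⊗2:
  [∞, 21, 23, 20]
  [∞, 22, 5, ∞]
  [∞, ∞, 22, 19]
  [∞, 16, 26, 23]
G^⊗3:
  [∞, 38, 21, 25]
  [∞, 20, 29, 26]
  [∞, 37, 20, ∞]
  [∞, 41, 23, 20]
G^⊗4:
  [∞, 36, 26, 42]
  [∞, 44, 27, 24]
  [∞, 35, 44, 41]
  [∞, 38, 21, 45]
Key observation: the optimum is the walk 4->3->2->3->2, with weight 1 + 15 + 7 + 15 = 38.
Optimal value attained by: walk 4->3->2->3->2.
Answer: (G^⊗4)[4][2] = 38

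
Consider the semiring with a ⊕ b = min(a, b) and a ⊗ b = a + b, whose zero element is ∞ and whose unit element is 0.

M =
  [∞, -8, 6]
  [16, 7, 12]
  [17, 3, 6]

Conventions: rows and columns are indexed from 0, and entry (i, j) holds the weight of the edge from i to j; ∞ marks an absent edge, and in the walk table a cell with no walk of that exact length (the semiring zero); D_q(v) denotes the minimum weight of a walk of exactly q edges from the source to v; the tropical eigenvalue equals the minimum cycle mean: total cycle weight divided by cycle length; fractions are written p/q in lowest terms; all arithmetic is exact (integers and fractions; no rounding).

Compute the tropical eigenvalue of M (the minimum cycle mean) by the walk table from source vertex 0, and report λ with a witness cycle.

q=0: [0, ∞, ∞]
q=1: [∞, -8, 6]
q=2: [8, -1, 4]
q=3: [15, 0, 10]
Optimal cycle mean attained by: cycle 0->1->0, total (-8) + 16, length 2.
Answer: λ = 4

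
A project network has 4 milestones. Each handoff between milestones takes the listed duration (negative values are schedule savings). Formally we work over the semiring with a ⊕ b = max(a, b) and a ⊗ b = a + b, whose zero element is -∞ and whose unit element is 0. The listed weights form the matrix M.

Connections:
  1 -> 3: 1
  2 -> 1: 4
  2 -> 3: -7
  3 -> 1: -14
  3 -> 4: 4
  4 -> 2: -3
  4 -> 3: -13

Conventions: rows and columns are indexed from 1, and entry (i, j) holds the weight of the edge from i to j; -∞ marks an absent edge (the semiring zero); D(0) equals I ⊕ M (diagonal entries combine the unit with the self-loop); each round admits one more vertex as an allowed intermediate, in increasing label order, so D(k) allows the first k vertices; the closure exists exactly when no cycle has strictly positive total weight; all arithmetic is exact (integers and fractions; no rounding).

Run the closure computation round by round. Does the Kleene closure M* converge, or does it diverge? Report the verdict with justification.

D(0):
  [0, -∞, 1, -∞]
  [4, 0, -7, -∞]
  [-14, -∞, 0, 4]
  [-∞, -3, -13, 0]
D(1):
  [0, -∞, 1, -∞]
  [4, 0, 5, -∞]
  [-14, -∞, 0, 4]
  [-∞, -3, -13, 0]
D(2):
  [0, -∞, 1, -∞]
  [4, 0, 5, -∞]
  [-14, -∞, 0, 4]
  [1, -3, 2, 0]
Detection: at round 3, diagonal entry (4, 4) turns strictly positive.
Key observation: the cycle 4->2->1->3->4 has total weight (-3) + 4 + 1 + 4, which is strictly positive.
Answer: DIVERGES — positive cycle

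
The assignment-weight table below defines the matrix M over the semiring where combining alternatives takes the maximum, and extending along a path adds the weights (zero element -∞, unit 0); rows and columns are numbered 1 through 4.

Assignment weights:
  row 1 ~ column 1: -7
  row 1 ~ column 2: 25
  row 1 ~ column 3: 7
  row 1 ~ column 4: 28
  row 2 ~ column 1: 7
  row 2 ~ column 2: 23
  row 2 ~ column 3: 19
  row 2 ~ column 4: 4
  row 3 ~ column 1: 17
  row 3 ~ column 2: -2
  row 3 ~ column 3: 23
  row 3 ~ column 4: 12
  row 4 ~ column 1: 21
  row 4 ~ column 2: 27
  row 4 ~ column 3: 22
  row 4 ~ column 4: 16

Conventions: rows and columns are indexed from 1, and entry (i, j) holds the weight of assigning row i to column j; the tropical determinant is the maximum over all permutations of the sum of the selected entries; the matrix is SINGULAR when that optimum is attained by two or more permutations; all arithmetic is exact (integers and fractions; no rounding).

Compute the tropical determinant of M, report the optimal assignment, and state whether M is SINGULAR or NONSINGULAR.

σ = (1, 2, 3, 4): (-7) + 23 + 23 + 16 = 55
σ = (1, 2, 4, 3): (-7) + 23 + 12 + 22 = 50
σ = (1, 3, 2, 4): (-7) + 19 + (-2) + 16 = 26
σ = (1, 3, 4, 2): (-7) + 19 + 12 + 27 = 51
σ = (1, 4, 2, 3): (-7) + 4 + (-2) + 22 = 17
σ = (1, 4, 3, 2): (-7) + 4 + 23 + 27 = 47
σ = (2, 1, 3, 4): 25 + 7 + 23 + 16 = 71
σ = (2, 1, 4, 3): 25 + 7 + 12 + 22 = 66
σ = (2, 3, 1, 4): 25 + 19 + 17 + 16 = 77
σ = (2, 3, 4, 1): 25 + 19 + 12 + 21 = 77
σ = (2, 4, 1, 3): 25 + 4 + 17 + 22 = 68
σ = (2, 4, 3, 1): 25 + 4 + 23 + 21 = 73
σ = (3, 1, 2, 4): 7 + 7 + (-2) + 16 = 28
σ = (3, 1, 4, 2): 7 + 7 + 12 + 27 = 53
σ = (3, 2, 1, 4): 7 + 23 + 17 + 16 = 63
σ = (3, 2, 4, 1): 7 + 23 + 12 + 21 = 63
σ = (3, 4, 1, 2): 7 + 4 + 17 + 27 = 55
σ = (3, 4, 2, 1): 7 + 4 + (-2) + 21 = 30
σ = (4, 1, 2, 3): 28 + 7 + (-2) + 22 = 55
σ = (4, 1, 3, 2): 28 + 7 + 23 + 27 = 85
σ = (4, 2, 1, 3): 28 + 23 + 17 + 22 = 90
σ = (4, 2, 3, 1): 28 + 23 + 23 + 21 = 95
σ = (4, 3, 1, 2): 28 + 19 + 17 + 27 = 91
σ = (4, 3, 2, 1): 28 + 19 + (-2) + 21 = 66
Optimal value attained by: σ = (4, 2, 3, 1).
Answer: det⊕(M) = 95; verdict: NONSINGULAR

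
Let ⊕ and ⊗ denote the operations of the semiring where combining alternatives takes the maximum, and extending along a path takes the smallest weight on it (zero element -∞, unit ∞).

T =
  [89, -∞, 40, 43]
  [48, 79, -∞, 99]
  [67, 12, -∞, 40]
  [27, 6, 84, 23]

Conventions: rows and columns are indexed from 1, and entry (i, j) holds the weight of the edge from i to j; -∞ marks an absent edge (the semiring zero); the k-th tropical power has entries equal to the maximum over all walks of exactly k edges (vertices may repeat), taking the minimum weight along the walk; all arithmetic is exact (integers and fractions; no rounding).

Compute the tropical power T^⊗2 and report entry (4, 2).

T^⊗2:
  [89, 12, 43, 43]
  [48, 79, 84, 79]
  [67, 12, 40, 43]
  [67, 12, 27, 40]
Key observation: the optimum is the walk 4->3->2, with weight 84 min 12 = 12.
Optimal value attained by: walk 4->3->2.
Answer: (T^⊗2)[4][2] = 12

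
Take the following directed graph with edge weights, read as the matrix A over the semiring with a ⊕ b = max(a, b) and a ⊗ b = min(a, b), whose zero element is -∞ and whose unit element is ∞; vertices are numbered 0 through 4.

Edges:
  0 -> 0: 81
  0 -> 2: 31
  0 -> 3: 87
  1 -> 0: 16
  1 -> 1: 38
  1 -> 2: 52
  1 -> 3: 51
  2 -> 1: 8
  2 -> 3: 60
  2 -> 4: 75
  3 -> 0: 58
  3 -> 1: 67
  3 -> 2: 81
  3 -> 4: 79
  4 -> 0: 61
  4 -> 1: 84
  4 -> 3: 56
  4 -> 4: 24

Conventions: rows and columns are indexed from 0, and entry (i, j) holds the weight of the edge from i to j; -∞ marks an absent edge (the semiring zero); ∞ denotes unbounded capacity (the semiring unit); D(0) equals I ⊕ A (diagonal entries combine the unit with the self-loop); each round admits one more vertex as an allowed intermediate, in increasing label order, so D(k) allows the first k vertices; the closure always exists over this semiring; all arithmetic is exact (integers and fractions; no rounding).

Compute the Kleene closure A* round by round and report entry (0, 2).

D(0):
  [∞, -∞, 31, 87, -∞]
  [16, ∞, 52, 51, -∞]
  [-∞, 8, ∞, 60, 75]
  [58, 67, 81, ∞, 79]
  [61, 84, -∞, 56, ∞]
D(1):
  [∞, -∞, 31, 87, -∞]
  [16, ∞, 52, 51, -∞]
  [-∞, 8, ∞, 60, 75]
  [58, 67, 81, ∞, 79]
  [61, 84, 31, 61, ∞]
D(2):
  [∞, -∞, 31, 87, -∞]
  [16, ∞, 52, 51, -∞]
  [8, 8, ∞, 60, 75]
  [58, 67, 81, ∞, 79]
  [61, 84, 52, 61, ∞]
D(3):
  [∞, 8, 31, 87, 31]
  [16, ∞, 52, 52, 52]
  [8, 8, ∞, 60, 75]
  [58, 67, 81, ∞, 79]
  [61, 84, 52, 61, ∞]
D(4):
  [∞, 67, 81, 87, 79]
  [52, ∞, 52, 52, 52]
  [58, 60, ∞, 60, 75]
  [58, 67, 81, ∞, 79]
  [61, 84, 61, 61, ∞]
D(5):
  [∞, 79, 81, 87, 79]
  [52, ∞, 52, 52, 52]
  [61, 75, ∞, 61, 75]
  [61, 79, 81, ∞, 79]
  [61, 84, 61, 61, ∞]
Answer: A*[0][2] = 81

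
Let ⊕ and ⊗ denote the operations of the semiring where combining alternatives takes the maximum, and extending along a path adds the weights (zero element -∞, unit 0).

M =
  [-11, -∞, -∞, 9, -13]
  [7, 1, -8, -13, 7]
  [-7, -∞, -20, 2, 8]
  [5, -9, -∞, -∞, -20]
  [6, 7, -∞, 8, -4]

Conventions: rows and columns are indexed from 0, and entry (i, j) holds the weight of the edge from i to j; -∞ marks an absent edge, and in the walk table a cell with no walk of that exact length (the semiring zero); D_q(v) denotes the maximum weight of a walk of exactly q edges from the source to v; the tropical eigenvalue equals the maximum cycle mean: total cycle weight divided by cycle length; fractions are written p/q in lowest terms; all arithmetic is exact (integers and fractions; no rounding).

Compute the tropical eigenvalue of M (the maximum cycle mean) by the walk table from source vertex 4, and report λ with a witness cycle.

q=0: [-∞, -∞, -∞, -∞, 0]
q=1: [6, 7, -∞, 8, -4]
q=2: [14, 8, -1, 15, 14]
q=3: [20, 21, 0, 23, 15]
q=4: [28, 22, 13, 29, 28]
q=5: [34, 35, 14, 37, 29]
Optimal cycle mean attained by: cycle 0->3->0, total 9 + 5, length 2.
Answer: λ = 7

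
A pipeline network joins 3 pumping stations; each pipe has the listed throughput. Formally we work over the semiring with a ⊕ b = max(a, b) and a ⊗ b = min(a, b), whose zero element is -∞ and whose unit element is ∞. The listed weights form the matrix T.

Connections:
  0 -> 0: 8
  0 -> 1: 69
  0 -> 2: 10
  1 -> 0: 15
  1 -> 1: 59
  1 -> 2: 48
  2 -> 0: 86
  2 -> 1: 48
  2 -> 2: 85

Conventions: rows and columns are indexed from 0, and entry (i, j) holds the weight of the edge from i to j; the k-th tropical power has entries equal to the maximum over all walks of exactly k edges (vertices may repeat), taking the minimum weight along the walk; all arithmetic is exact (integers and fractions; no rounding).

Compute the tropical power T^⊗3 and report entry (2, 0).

T^⊗2:
  [15, 59, 48]
  [48, 59, 48]
  [85, 69, 85]
T^⊗3:
  [48, 59, 48]
  [48, 59, 48]
  [85, 69, 85]
Key observation: the optimum is the walk 2->2->2->0, with weight 85 min 85 min 86 = 85.
Optimal value attained by: walk 2->2->2->0.
Answer: (T^⊗3)[2][0] = 85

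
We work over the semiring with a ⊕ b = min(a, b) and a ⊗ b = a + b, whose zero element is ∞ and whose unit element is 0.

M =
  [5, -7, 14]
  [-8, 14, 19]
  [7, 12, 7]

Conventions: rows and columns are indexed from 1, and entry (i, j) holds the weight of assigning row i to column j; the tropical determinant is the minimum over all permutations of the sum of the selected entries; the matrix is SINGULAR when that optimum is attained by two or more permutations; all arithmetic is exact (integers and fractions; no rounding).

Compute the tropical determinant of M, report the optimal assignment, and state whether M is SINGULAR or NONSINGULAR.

σ = (1, 2, 3): 5 + 14 + 7 = 26
σ = (1, 3, 2): 5 + 19 + 12 = 36
σ = (2, 1, 3): (-7) + (-8) + 7 = -8
σ = (2, 3, 1): (-7) + 19 + 7 = 19
σ = (3, 1, 2): 14 + (-8) + 12 = 18
σ = (3, 2, 1): 14 + 14 + 7 = 35
Optimal value attained by: σ = (2, 1, 3).
Answer: det⊕(M) = -8; verdict: NONSINGULAR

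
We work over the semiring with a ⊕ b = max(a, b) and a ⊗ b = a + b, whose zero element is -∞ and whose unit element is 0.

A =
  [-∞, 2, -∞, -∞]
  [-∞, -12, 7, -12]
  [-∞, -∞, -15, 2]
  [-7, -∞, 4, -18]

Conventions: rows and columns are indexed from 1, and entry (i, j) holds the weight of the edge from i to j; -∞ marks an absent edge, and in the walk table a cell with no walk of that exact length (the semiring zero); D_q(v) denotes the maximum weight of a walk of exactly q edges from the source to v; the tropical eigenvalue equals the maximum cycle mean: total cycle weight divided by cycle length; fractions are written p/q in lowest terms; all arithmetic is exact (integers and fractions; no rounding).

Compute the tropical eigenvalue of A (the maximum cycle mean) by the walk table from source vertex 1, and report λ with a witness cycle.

q=0: [0, -∞, -∞, -∞]
q=1: [-∞, 2, -∞, -∞]
q=2: [-∞, -10, 9, -10]
q=3: [-17, -22, -3, 11]
q=4: [4, -15, 15, -1]
Optimal cycle mean attained by: cycle 3->4->3, total 2 + 4, length 2.
Answer: λ = 3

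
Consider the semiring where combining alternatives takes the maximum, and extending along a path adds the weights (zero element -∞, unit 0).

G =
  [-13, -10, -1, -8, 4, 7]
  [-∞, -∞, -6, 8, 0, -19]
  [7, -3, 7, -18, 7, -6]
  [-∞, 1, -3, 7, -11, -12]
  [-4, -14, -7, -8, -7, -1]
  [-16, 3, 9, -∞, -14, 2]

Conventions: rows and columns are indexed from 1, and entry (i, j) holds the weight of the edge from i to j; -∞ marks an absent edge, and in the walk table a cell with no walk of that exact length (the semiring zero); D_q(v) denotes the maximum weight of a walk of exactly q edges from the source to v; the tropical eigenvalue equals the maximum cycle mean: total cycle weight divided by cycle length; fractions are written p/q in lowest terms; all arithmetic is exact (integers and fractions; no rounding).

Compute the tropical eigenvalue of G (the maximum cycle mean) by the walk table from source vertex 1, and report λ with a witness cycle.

q=0: [0, -∞, -∞, -∞, -∞, -∞]
q=1: [-13, -10, -1, -8, 4, 7]
q=2: [6, 10, 16, -1, 6, 9]
q=3: [23, 13, 23, 18, 23, 13]
q=4: [30, 20, 30, 25, 30, 30]
q=5: [37, 33, 39, 32, 37, 37]
q=6: [46, 40, 46, 41, 46, 44]
Optimal cycle mean attained by: cycle 1->6->3->1, total 7 + 9 + 7, length 3.
Answer: λ = 23/3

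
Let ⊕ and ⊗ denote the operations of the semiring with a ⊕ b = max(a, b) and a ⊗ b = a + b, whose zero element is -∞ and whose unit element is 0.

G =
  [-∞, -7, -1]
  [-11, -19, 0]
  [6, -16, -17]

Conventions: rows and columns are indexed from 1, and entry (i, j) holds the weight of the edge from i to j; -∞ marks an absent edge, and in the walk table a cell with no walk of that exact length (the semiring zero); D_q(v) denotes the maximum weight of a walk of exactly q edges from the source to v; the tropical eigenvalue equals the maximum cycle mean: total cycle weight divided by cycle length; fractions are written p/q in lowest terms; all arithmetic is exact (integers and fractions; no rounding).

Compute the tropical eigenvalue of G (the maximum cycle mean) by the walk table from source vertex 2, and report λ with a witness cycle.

q=0: [-∞, 0, -∞]
q=1: [-11, -19, 0]
q=2: [6, -16, -12]
q=3: [-6, -1, 5]
Optimal cycle mean attained by: cycle 1->3->1, total (-1) + 6, length 2.
Answer: λ = 5/2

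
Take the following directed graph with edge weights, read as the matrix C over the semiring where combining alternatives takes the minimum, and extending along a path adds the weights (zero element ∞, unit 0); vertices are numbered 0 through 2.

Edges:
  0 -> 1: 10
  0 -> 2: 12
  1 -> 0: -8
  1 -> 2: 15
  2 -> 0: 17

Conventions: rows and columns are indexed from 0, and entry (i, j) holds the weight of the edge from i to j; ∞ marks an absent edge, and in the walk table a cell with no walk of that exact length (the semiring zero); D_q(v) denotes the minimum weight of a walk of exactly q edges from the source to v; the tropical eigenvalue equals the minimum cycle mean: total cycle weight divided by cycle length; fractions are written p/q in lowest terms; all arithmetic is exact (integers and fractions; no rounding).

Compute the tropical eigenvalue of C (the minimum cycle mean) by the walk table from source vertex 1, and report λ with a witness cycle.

q=0: [∞, 0, ∞]
q=1: [-8, ∞, 15]
q=2: [32, 2, 4]
q=3: [-6, 42, 17]
Optimal cycle mean attained by: cycle 0->1->0, total 10 + (-8), length 2.
Answer: λ = 1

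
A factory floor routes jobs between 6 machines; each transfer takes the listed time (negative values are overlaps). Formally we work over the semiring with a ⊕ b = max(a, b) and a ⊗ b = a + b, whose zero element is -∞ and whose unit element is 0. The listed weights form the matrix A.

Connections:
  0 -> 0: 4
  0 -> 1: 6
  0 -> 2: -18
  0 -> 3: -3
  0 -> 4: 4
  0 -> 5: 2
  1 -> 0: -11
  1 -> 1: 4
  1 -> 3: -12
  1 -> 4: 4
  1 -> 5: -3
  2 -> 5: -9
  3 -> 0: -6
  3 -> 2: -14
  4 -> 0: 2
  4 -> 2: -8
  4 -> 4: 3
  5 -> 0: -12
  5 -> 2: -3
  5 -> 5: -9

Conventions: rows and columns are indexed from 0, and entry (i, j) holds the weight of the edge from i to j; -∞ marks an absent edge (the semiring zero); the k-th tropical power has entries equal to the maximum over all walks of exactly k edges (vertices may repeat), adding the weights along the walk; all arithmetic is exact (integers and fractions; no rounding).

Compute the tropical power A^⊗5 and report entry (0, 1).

A^⊗2:
  [8, 10, -1, 1, 10, 6]
  [6, 8, -4, -8, 8, 1]
  [-21, -∞, -12, -∞, -∞, -18]
  [-2, 0, -24, -9, -2, -4]
  [6, 8, -5, -1, 6, 4]
  [-8, -6, -12, -15, -8, -10]
A^⊗3:
  [12, 14, 3, 5, 14, 10]
  [10, 12, 0, 3, 12, 8]
  [-17, -15, -21, -24, -17, -19]
  [2, 4, -7, -5, 4, 0]
  [10, 12, 1, 3, 12, 8]
  [-4, -2, -13, -11, -2, -6]
A^⊗4:
  [16, 18, 7, 9, 18, 14]
  [14, 16, 5, 7, 16, 12]
  [-13, -11, -22, -20, -11, -15]
  [6, 8, -3, -1, 8, 4]
  [14, 16, 5, 7, 16, 12]
  [0, 2, -9, -7, 2, -2]
A^⊗5:
  [20, 22, 11, 13, 22, 18]
  [18, 20, 9, 11, 20, 16]
  [-9, -7, -18, -16, -7, -11]
  [10, 12, 1, 3, 12, 8]
  [18, 20, 9, 11, 20, 16]
  [4, 6, -5, -3, 6, 2]
Key observation: the optimum is the walk 0->0->0->0->0->1, with weight 4 + 4 + 4 + 4 + 6 = 22.
Optimal value attained by: walk 0->0->0->0->0->1.
Answer: (A^⊗5)[0][1] = 22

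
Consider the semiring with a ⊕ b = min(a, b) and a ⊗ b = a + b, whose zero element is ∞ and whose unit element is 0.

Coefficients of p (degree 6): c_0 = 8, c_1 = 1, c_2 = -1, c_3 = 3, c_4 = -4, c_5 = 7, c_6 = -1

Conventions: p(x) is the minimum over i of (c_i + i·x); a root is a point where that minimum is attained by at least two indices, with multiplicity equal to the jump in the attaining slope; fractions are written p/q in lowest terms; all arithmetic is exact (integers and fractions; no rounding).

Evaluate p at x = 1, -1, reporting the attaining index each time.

p(1) = min(8+0·1=8, 1+1·1=2, -1+2·1=1, 3+3·1=6, -4+4·1=0, 7+5·1=12, -1+6·1=5) = 0 (attained by i=4)
p(-1) = min(8+0·(-1)=8, 1+1·(-1)=0, -1+2·(-1)=-3, 3+3·(-1)=0, -4+4·(-1)=-8, 7+5·(-1)=2, -1+6·(-1)=-7) = -8 (attained by i=4)
Answer: p(1) = 0; p(-1) = -8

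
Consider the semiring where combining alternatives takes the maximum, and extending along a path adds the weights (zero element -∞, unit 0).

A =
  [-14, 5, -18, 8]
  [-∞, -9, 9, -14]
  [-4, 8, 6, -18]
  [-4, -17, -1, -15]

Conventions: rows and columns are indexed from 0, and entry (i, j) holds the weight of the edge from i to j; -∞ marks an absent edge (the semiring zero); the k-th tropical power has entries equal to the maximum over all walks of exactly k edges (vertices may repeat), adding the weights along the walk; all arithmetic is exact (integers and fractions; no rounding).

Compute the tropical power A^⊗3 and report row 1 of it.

A^⊗2:
  [4, -4, 14, -6]
  [5, 17, 15, -9]
  [2, 14, 17, 4]
  [-5, 7, 5, 4]
A^⊗3:
  [10, 22, 20, 12]
  [11, 23, 26, 13]
  [13, 25, 23, 10]
  [1, 13, 16, 3]
Answer: row 1 of A^⊗3 = [11, 23, 26, 13]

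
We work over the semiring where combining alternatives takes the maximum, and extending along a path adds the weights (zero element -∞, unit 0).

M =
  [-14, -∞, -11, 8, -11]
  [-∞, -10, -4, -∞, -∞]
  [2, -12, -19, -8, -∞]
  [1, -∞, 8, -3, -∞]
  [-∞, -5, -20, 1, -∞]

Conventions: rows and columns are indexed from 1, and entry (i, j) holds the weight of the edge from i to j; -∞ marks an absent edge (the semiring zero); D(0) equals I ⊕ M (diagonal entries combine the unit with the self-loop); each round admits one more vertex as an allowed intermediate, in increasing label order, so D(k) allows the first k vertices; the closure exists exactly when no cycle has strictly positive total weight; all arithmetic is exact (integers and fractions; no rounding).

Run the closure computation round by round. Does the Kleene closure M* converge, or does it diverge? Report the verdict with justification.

D(0):
  [0, -∞, -11, 8, -11]
  [-∞, 0, -4, -∞, -∞]
  [2, -12, 0, -8, -∞]
  [1, -∞, 8, 0, -∞]
  [-∞, -5, -20, 1, 0]
Detection: at round 1, diagonal entry (4, 4) turns strictly positive.
Key observation: the cycle 4->1->4 has total weight 1 + 8, which is strictly positive.
Answer: DIVERGES — positive cycle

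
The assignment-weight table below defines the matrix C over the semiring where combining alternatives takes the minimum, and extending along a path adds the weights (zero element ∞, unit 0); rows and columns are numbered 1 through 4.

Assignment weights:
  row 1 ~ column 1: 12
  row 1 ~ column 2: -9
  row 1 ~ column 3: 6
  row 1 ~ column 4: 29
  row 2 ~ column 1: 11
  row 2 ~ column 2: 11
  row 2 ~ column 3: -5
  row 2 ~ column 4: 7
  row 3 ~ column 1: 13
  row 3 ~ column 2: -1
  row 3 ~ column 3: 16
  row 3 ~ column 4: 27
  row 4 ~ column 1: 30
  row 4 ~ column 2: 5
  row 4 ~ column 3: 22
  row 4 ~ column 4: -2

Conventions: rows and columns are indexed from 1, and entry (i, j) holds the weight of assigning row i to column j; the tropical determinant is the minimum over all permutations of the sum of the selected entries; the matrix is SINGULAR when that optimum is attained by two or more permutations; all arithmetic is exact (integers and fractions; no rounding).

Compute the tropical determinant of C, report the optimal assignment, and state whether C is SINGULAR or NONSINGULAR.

σ = (1, 2, 3, 4): 12 + 11 + 16 + (-2) = 37
σ = (1, 2, 4, 3): 12 + 11 + 27 + 22 = 72
σ = (1, 3, 2, 4): 12 + (-5) + (-1) + (-2) = 4
σ = (1, 3, 4, 2): 12 + (-5) + 27 + 5 = 39
σ = (1, 4, 2, 3): 12 + 7 + (-1) + 22 = 40
σ = (1, 4, 3, 2): 12 + 7 + 16 + 5 = 40
σ = (2, 1, 3, 4): (-9) + 11 + 16 + (-2) = 16
σ = (2, 1, 4, 3): (-9) + 11 + 27 + 22 = 51
σ = (2, 3, 1, 4): (-9) + (-5) + 13 + (-2) = -3
σ = (2, 3, 4, 1): (-9) + (-5) + 27 + 30 = 43
σ = (2, 4, 1, 3): (-9) + 7 + 13 + 22 = 33
σ = (2, 4, 3, 1): (-9) + 7 + 16 + 30 = 44
σ = (3, 1, 2, 4): 6 + 11 + (-1) + (-2) = 14
σ = (3, 1, 4, 2): 6 + 11 + 27 + 5 = 49
σ = (3, 2, 1, 4): 6 + 11 + 13 + (-2) = 28
σ = (3, 2, 4, 1): 6 + 11 + 27 + 30 = 74
σ = (3, 4, 1, 2): 6 + 7 + 13 + 5 = 31
σ = (3, 4, 2, 1): 6 + 7 + (-1) + 30 = 42
σ = (4, 1, 2, 3): 29 + 11 + (-1) + 22 = 61
σ = (4, 1, 3, 2): 29 + 11 + 16 + 5 = 61
σ = (4, 2, 1, 3): 29 + 11 + 13 + 22 = 75
σ = (4, 2, 3, 1): 29 + 11 + 16 + 30 = 86
σ = (4, 3, 1, 2): 29 + (-5) + 13 + 5 = 42
σ = (4, 3, 2, 1): 29 + (-5) + (-1) + 30 = 53
Optimal value attained by: σ = (2, 3, 1, 4).
Answer: det⊕(C) = -3; verdict: NONSINGULAR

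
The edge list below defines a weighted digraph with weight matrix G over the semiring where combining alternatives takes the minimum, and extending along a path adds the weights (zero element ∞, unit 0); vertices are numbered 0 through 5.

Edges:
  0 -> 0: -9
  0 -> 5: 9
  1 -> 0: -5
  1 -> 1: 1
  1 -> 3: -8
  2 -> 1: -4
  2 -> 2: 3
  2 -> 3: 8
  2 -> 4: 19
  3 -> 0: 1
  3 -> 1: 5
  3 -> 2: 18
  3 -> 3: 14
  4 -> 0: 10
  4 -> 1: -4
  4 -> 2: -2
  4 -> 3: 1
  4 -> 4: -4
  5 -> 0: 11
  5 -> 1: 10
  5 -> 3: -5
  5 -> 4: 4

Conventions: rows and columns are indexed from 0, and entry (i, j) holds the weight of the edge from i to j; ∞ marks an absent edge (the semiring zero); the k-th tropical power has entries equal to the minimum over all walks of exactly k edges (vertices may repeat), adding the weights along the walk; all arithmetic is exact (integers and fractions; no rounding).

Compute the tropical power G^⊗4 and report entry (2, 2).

G^⊗2:
  [-18, 19, ∞, 4, 13, 0]
  [-14, -3, 10, -7, ∞, 4]
  [-9, -3, 6, -12, 15, ∞]
  [-8, 6, 21, -3, 37, 10]
  [-9, -8, -6, -12, -8, 19]
  [-4, 0, 2, 2, 0, 20]
G^⊗3:
  [-27, 9, 11, -5, 4, -9]
  [-23, -2, 11, -11, 8, -5]
  [-18, -7, 6, -11, 11, 0]
  [-17, 2, 15, -2, 14, 1]
  [-18, -12, -10, -16, -12, 0]
  [-13, -4, -2, -8, -4, 5]
G^⊗4:
  [-36, 0, 2, -14, -5, -18]
  [-32, -6, 6, -10, -1, -14]
  [-27, -6, 7, -15, 4, -9]
  [-26, 3, 12, -6, 5, -8]
  [-27, -16, -14, -20, -16, -9]
  [-22, -8, -6, -12, -8, -4]
Key observation: the optimum is the walk 2->1->1->3->2, with weight (-4) + 1 + (-8) + 18 = 7.
Optimal value attained by: walk 2->1->1->3->2.
Answer: (G^⊗4)[2][2] = 7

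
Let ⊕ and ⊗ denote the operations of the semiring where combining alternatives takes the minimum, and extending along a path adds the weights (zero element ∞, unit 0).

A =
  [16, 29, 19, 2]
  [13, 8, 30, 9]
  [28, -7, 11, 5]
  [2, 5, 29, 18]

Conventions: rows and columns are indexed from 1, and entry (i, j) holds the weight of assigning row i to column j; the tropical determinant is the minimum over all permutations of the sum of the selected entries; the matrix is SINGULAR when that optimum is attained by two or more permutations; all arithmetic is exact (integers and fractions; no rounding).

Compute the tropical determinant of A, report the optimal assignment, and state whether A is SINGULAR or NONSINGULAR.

σ = (1, 2, 3, 4): 16 + 8 + 11 + 18 = 53
σ = (1, 2, 4, 3): 16 + 8 + 5 + 29 = 58
σ = (1, 3, 2, 4): 16 + 30 + (-7) + 18 = 57
σ = (1, 3, 4, 2): 16 + 30 + 5 + 5 = 56
σ = (1, 4, 2, 3): 16 + 9 + (-7) + 29 = 47
σ = (1, 4, 3, 2): 16 + 9 + 11 + 5 = 41
σ = (2, 1, 3, 4): 29 + 13 + 11 + 18 = 71
σ = (2, 1, 4, 3): 29 + 13 + 5 + 29 = 76
σ = (2, 3, 1, 4): 29 + 30 + 28 + 18 = 105
σ = (2, 3, 4, 1): 29 + 30 + 5 + 2 = 66
σ = (2, 4, 1, 3): 29 + 9 + 28 + 29 = 95
σ = (2, 4, 3, 1): 29 + 9 + 11 + 2 = 51
σ = (3, 1, 2, 4): 19 + 13 + (-7) + 18 = 43
σ = (3, 1, 4, 2): 19 + 13 + 5 + 5 = 42
σ = (3, 2, 1, 4): 19 + 8 + 28 + 18 = 73
σ = (3, 2, 4, 1): 19 + 8 + 5 + 2 = 34
σ = (3, 4, 1, 2): 19 + 9 + 28 + 5 = 61
σ = (3, 4, 2, 1): 19 + 9 + (-7) + 2 = 23
σ = (4, 1, 2, 3): 2 + 13 + (-7) + 29 = 37
σ = (4, 1, 3, 2): 2 + 13 + 11 + 5 = 31
σ = (4, 2, 1, 3): 2 + 8 + 28 + 29 = 67
σ = (4, 2, 3, 1): 2 + 8 + 11 + 2 = 23
σ = (4, 3, 1, 2): 2 + 30 + 28 + 5 = 65
σ = (4, 3, 2, 1): 2 + 30 + (-7) + 2 = 27
Optimal value attained by: σ = (3, 4, 2, 1).
Answer: det⊕(A) = 23; verdict: SINGULAR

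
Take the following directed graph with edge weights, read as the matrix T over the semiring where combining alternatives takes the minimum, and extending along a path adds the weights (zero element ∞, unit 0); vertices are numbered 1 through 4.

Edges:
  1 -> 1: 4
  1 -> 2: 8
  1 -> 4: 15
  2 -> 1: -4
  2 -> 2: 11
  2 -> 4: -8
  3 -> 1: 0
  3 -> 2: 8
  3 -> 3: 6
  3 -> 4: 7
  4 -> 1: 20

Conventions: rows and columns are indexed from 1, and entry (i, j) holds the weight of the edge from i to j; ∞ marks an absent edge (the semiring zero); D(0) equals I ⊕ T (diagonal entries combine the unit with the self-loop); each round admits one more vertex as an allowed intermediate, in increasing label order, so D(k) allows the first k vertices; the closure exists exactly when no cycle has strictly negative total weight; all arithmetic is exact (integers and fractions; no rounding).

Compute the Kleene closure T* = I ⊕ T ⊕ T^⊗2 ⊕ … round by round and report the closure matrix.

D(0):
  [0, 8, ∞, 15]
  [-4, 0, ∞, -8]
  [0, 8, 0, 7]
  [20, ∞, ∞, 0]
D(1):
  [0, 8, ∞, 15]
  [-4, 0, ∞, -8]
  [0, 8, 0, 7]
  [20, 28, ∞, 0]
D(2):
  [0, 8, ∞, 0]
  [-4, 0, ∞, -8]
  [0, 8, 0, 0]
  [20, 28, ∞, 0]
D(3):
  [0, 8, ∞, 0]
  [-4, 0, ∞, -8]
  [0, 8, 0, 0]
  [20, 28, ∞, 0]
D(4):
  [0, 8, ∞, 0]
  [-4, 0, ∞, -8]
  [0, 8, 0, 0]
  [20, 28, ∞, 0]
Answer: T* = [[0, 8, ∞, 0], [-4, 0, ∞, -8], [0, 8, 0, 0], [20, 28, ∞, 0]]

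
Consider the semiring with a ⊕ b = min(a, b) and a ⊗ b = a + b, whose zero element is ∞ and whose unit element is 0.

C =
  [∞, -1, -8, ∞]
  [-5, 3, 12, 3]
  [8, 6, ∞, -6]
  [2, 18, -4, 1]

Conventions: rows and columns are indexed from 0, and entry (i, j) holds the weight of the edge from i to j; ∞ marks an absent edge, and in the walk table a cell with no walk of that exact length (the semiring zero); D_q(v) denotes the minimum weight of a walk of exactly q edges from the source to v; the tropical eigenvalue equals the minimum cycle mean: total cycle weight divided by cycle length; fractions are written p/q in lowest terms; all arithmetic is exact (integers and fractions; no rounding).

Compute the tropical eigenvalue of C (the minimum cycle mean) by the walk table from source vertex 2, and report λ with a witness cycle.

q=0: [∞, ∞, 0, ∞]
q=1: [8, 6, ∞, -6]
q=2: [-4, 7, -10, -5]
q=3: [-3, -5, -12, -16]
q=4: [-14, -6, -20, -18]
Optimal cycle mean attained by: cycle 2->3->2, total (-6) + (-4), length 2.
Answer: λ = -5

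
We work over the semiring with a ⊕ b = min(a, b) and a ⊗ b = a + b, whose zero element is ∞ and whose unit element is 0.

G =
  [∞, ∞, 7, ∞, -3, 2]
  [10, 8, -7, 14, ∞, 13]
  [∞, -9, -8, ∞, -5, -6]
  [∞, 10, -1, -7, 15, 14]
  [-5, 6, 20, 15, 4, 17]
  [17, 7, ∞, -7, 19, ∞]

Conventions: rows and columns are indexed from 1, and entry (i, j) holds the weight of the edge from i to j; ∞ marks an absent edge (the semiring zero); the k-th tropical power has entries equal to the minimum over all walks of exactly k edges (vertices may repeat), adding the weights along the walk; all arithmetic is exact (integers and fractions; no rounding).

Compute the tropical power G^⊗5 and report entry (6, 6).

G^⊗2:
  [-8, -2, -1, -5, 1, 1]
  [18, -16, -15, 6, -12, -13]
  [-10, -17, -16, -13, -13, -14]
  [10, -10, -9, -14, -6, -7]
  [-1, 10, -1, 8, -8, -3]
  [14, 3, -8, -14, 8, 7]
G^⊗3:
  [-4, -10, -9, -12, -11, -7]
  [-17, -24, -23, -20, -20, -21]
  [-18, -25, -24, -21, -21, -22]
  [-11, -18, -17, -21, -14, -15]
  [-13, -10, -9, -10, -6, -7]
  [3, -17, -16, -21, -13, -14]
G^⊗4:
  [-16, -18, -17, -19, -14, -15]
  [-25, -32, -31, -28, -28, -29]
  [-26, -33, -32, -29, -29, -30]
  [-19, -26, -25, -28, -22, -23]
  [-11, -18, -17, -17, -16, -15]
  [-18, -25, -24, -28, -21, -22]
G^⊗5:
  [-19, -26, -25, -26, -22, -23]
  [-33, -40, -39, -36, -36, -37]
  [-34, -41, -40, -37, -37, -38]
  [-27, -34, -33, -35, -30, -31]
  [-21, -26, -25, -24, -22, -23]
  [-26, -33, -32, -35, -29, -30]
Key observation: the optimum is the walk 6->4->3->2->3->6, with weight (-7) + (-1) + (-9) + (-7) + (-6) = -30.
Optimal value attained by: walk 6->4->3->2->3->6.
Answer: (G^⊗5)[6][6] = -30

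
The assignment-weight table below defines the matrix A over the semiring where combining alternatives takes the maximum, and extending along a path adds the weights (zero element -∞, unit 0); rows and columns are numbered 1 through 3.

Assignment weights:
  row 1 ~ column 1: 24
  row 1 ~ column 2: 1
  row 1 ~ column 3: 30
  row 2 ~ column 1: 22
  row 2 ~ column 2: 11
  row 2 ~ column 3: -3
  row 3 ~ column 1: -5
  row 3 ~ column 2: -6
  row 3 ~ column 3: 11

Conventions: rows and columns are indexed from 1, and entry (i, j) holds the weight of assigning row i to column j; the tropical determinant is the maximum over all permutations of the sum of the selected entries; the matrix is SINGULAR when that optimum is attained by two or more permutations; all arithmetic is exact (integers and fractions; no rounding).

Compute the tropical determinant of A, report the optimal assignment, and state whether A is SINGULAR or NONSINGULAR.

σ = (1, 2, 3): 24 + 11 + 11 = 46
σ = (1, 3, 2): 24 + (-3) + (-6) = 15
σ = (2, 1, 3): 1 + 22 + 11 = 34
σ = (2, 3, 1): 1 + (-3) + (-5) = -7
σ = (3, 1, 2): 30 + 22 + (-6) = 46
σ = (3, 2, 1): 30 + 11 + (-5) = 36
Optimal value attained by: σ = (1, 2, 3).
Answer: det⊕(A) = 46; verdict: SINGULAR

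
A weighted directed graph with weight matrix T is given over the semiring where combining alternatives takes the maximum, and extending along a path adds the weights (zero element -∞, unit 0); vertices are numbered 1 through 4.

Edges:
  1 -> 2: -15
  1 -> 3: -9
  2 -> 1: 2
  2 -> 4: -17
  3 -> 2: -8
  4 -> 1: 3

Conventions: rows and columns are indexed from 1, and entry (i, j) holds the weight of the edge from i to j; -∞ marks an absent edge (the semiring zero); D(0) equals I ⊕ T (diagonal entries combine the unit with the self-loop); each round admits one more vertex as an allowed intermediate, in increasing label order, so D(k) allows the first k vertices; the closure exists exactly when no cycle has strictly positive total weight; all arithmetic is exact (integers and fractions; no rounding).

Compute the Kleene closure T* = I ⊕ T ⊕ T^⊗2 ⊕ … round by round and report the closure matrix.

D(0):
  [0, -15, -9, -∞]
  [2, 0, -∞, -17]
  [-∞, -8, 0, -∞]
  [3, -∞, -∞, 0]
D(1):
  [0, -15, -9, -∞]
  [2, 0, -7, -17]
  [-∞, -8, 0, -∞]
  [3, -12, -6, 0]
D(2):
  [0, -15, -9, -32]
  [2, 0, -7, -17]
  [-6, -8, 0, -25]
  [3, -12, -6, 0]
D(3):
  [0, -15, -9, -32]
  [2, 0, -7, -17]
  [-6, -8, 0, -25]
  [3, -12, -6, 0]
D(4):
  [0, -15, -9, -32]
  [2, 0, -7, -17]
  [-6, -8, 0, -25]
  [3, -12, -6, 0]
Answer: T* = [[0, -15, -9, -32], [2, 0, -7, -17], [-6, -8, 0, -25], [3, -12, -6, 0]]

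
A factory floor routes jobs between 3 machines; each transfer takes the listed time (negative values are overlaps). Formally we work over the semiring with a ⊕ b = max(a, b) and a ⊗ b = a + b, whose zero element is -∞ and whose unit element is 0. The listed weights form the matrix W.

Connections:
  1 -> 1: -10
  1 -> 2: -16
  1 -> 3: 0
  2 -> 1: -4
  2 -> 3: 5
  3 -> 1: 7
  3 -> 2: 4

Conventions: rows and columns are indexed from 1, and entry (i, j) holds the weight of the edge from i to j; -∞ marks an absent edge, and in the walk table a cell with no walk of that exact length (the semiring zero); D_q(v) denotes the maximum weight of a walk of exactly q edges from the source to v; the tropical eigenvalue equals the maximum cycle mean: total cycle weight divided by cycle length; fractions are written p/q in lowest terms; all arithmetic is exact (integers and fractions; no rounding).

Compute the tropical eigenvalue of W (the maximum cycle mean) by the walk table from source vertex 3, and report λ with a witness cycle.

q=0: [-∞, -∞, 0]
q=1: [7, 4, -∞]
q=2: [0, -9, 9]
q=3: [16, 13, 0]
Optimal cycle mean attained by: cycle 2->3->2, total 5 + 4, length 2.
Answer: λ = 9/2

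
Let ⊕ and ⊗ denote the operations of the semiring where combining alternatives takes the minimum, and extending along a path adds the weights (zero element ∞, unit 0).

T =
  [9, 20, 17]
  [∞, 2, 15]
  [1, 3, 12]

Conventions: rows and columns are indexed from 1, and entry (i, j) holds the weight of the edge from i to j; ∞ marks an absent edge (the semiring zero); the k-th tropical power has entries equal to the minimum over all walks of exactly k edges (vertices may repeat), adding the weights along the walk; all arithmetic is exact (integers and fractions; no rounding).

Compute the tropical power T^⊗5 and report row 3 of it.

T^⊗2:
  [18, 20, 26]
  [16, 4, 17]
  [10, 5, 18]
T^⊗3:
  [27, 22, 35]
  [18, 6, 19]
  [19, 7, 20]
T^⊗4:
  [36, 24, 37]
  [20, 8, 21]
  [21, 9, 22]
T^⊗5:
  [38, 26, 39]
  [22, 10, 23]
  [23, 11, 24]
Answer: row 3 of T^⊗5 = [23, 11, 24]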